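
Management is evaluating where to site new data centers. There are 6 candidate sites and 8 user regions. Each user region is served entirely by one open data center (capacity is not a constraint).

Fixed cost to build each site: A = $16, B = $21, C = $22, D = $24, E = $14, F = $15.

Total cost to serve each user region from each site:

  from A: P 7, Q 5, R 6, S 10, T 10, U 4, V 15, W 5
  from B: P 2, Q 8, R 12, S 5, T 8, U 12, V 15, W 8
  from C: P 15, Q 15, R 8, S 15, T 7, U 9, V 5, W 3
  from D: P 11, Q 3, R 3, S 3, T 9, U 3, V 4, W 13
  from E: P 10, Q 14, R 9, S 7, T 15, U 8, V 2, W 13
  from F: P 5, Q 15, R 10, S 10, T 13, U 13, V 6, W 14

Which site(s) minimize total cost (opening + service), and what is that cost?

Open D only; minimum total cost 73.

For any fixed open set, each user region goes to its cheapest open site; total = fixed + service.
{D}: P→D 11, Q→D 3, R→D 3, S→D 3, T→D 9, U→D 3, V→D 4, W→D 13. Service 49; fixed 24; total 73.
{A, E}: P→A 7, Q→A 5, R→A 6, S→E 7, T→A 10, U→A 4, V→E 2, W→A 5. Service 46; fixed 30; total 76.
{A, D}: P→A 7, Q→D 3, R→D 3, S→D 3, T→D 9, U→D 3, V→D 4, W→A 5. Service 37; fixed 40; total 77.
{A, B, C, D, E, F}: P→B 2, Q→D 3, R→D 3, S→D 3, T→C 7, U→D 3, V→E 2, W→C 3. Service 26; fixed 112; total 138.
No other subset beats 73.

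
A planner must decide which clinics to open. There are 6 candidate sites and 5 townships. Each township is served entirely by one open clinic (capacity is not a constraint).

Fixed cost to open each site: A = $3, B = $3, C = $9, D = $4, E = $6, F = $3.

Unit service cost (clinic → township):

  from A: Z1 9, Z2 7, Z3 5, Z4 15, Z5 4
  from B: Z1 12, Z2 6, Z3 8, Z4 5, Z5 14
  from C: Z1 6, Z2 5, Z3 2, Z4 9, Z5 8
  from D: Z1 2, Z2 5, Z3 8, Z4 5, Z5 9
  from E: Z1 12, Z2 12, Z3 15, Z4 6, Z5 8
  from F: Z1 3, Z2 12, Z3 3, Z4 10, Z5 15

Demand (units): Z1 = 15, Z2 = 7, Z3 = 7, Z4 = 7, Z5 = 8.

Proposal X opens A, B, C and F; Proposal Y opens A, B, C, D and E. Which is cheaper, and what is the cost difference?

Proposal Y is cheaper by 8.

Proposal X: {A, B, C, F}: Z1→F 3·15=45, Z2→C 5·7=35, Z3→C 2·7=14, Z4→B 5·7=35, Z5→A 4·8=32. Service 161; fixed 18; total 179.
Proposal Y: {A, B, C, D, E}: Z1→D 2·15=30, Z2→C 5·7=35, Z3→C 2·7=14, Z4→B 5·7=35, Z5→A 4·8=32. Service 146; fixed 25; total 171.
Difference: |179 − 171| = 8.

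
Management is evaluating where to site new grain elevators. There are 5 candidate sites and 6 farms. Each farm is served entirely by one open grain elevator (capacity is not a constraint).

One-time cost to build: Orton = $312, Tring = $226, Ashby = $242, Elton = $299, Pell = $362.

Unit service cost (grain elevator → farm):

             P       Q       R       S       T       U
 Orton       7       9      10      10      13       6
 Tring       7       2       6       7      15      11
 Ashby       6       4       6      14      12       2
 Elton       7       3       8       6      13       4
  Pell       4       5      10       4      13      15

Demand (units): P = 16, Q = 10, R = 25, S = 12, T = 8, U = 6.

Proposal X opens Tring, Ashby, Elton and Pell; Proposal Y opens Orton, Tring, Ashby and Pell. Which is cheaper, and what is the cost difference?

Proposal X: {Tring, Ashby, Elton, Pell}: P→Pell 4·16=64, Q→Tring 2·10=20, R→Tring 6·25=150, S→Pell 4·12=48, T→Ashby 12·8=96, U→Ashby 2·6=12. Service 390; fixed 1129; total 1519.
Proposal Y: {Orton, Tring, Ashby, Pell}: P→Pell 4·16=64, Q→Tring 2·10=20, R→Tring 6·25=150, S→Pell 4·12=48, T→Ashby 12·8=96, U→Ashby 2·6=12. Service 390; fixed 1142; total 1532.
Difference: |1519 − 1532| = 13.

Proposal X is cheaper by 13.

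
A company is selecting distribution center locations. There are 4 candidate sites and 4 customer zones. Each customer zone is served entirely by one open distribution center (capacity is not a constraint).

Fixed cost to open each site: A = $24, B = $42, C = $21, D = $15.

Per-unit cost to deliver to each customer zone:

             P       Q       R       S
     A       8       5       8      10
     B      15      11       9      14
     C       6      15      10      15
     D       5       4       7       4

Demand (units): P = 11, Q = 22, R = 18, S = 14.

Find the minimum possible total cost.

Minimum total cost: 340

For any fixed open set, each customer zone goes to its cheapest open site; total = fixed + service.
{D}: P→D 5·11=55, Q→D 4·22=88, R→D 7·18=126, S→D 4·14=56. Service 325; fixed 15; total 340.
{C, D}: service 325 + fixed 36 = 361
{A, D}: service 325 + fixed 39 = 364
{A, B, C, D}: P→D 5·11=55, Q→D 4·22=88, R→D 7·18=126, S→D 4·14=56. Service 325; fixed 102; total 427.
No other subset beats 340.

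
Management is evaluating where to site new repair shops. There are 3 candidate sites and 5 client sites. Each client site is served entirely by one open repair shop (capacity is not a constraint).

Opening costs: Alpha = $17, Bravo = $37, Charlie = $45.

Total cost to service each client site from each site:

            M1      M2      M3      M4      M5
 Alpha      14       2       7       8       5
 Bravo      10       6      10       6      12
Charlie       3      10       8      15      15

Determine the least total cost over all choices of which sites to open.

Minimum total cost: 53

For any fixed open set, each client site goes to its cheapest open site; total = fixed + service.
{Alpha}: M1→Alpha 14, M2→Alpha 2, M3→Alpha 7, M4→Alpha 8, M5→Alpha 5. Service 36; fixed 17; total 53.
{Bravo}: M1→Bravo 10, M2→Bravo 6, M3→Bravo 10, M4→Bravo 6, M5→Bravo 12. Service 44; fixed 37; total 81.
{Alpha, Bravo}: service 30 + fixed 54 = 84
{Alpha, Bravo, Charlie}: service 23 + fixed 99 = 122
No other subset beats 53.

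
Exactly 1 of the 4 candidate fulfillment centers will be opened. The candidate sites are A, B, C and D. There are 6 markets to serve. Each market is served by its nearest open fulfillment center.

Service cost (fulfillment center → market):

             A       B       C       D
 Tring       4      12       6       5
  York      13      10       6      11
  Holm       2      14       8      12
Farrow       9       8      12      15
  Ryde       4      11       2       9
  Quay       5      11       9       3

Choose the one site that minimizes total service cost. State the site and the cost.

Choose A only; total service cost 37.

With exactly 1 open, each market uses its cheapest among the chosen.
{A}: Tring→A 4, York→A 13, Holm→A 2, Farrow→A 9, Ryde→A 4, Quay→A 5. Service cost 37.
{C}: service cost 43
{D}: service cost 55
Among all 4 size-1 choices, {A} is lowest.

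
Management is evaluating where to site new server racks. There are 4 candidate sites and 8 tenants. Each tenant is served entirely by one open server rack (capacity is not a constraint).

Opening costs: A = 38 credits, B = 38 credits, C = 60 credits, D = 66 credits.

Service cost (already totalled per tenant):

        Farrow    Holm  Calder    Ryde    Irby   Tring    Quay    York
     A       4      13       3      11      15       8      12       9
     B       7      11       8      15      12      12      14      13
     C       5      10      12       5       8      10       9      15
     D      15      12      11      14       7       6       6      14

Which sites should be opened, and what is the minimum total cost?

For any fixed open set, each tenant goes to its cheapest open site; total = fixed + service.
{A}: Farrow→A 4, Holm→A 13, Calder→A 3, Ryde→A 11, Irby→A 15, Tring→A 8, Quay→A 12, York→A 9. Service 75; fixed 38; total 113.
{B}: service 92 + fixed 38 = 130
{C}: service 74 + fixed 60 = 134
{A, B, C, D}: service 50 + fixed 202 = 252
No other subset beats 113.

Open A only; minimum total cost 113.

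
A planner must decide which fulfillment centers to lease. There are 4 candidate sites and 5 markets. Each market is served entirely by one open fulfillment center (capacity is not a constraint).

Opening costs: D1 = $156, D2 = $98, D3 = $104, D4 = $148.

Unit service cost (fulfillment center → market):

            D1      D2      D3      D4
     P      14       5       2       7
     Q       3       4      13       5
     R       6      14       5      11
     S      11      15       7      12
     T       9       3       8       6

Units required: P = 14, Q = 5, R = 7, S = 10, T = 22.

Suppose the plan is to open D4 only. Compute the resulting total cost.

Total cost: 600

Each market is assigned to its cheapest site among the open ones.
{D4}: P→D4 7·14=98, Q→D4 5·5=25, R→D4 11·7=77, S→D4 12·10=120, T→D4 6·22=132. Service 452; fixed 148; total 600.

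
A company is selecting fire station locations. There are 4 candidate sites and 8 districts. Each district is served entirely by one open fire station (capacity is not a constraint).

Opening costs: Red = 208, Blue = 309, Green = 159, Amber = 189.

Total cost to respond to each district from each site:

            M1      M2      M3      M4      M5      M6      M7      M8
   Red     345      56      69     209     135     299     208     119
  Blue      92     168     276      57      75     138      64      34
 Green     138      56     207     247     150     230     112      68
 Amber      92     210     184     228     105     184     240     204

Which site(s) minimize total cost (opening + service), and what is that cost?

Open Red and Blue; minimum total cost 1102.

For any fixed open set, each district goes to its cheapest open site; total = fixed + service.
{Red, Blue}: M1→Blue 92, M2→Red 56, M3→Red 69, M4→Blue 57, M5→Blue 75, M6→Blue 138, M7→Blue 64, M8→Blue 34. Service 585; fixed 517; total 1102.
{Blue, Green}: M1→Blue 92, M2→Green 56, M3→Green 207, M4→Blue 57, M5→Blue 75, M6→Blue 138, M7→Blue 64, M8→Blue 34. Service 723; fixed 468; total 1191.
{Blue}: service 904 + fixed 309 = 1213
{Red, Blue, Green, Amber}: M1→Blue 92, M2→Red 56, M3→Red 69, M4→Blue 57, M5→Blue 75, M6→Blue 138, M7→Blue 64, M8→Blue 34. Service 585; fixed 865; total 1450.
No other subset beats 1102.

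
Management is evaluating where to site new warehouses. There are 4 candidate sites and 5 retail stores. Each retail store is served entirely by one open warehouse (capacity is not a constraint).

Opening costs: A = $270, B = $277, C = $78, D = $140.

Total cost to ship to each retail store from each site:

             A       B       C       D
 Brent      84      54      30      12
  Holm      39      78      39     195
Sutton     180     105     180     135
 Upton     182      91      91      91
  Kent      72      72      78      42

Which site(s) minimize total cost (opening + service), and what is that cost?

Open C only; minimum total cost 496.

For any fixed open set, each retail store goes to its cheapest open site; total = fixed + service.
{C}: Brent→C 30, Holm→C 39, Sutton→C 180, Upton→C 91, Kent→C 78. Service 418; fixed 78; total 496.
{C, D}: service 319 + fixed 218 = 537
{D}: service 475 + fixed 140 = 615
{A, B, C, D}: Brent→D 12, Holm→A 39, Sutton→B 105, Upton→B 91, Kent→D 42. Service 289; fixed 765; total 1054.
No other subset beats 496.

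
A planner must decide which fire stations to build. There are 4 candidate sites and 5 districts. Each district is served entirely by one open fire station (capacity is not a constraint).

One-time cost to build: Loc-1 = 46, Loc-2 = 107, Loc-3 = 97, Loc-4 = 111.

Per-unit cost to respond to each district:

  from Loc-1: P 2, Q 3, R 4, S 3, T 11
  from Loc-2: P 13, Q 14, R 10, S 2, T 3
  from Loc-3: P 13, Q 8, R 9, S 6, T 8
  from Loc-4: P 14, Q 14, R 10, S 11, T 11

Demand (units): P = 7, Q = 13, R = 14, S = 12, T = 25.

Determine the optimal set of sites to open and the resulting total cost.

For any fixed open set, each district goes to its cheapest open site; total = fixed + service.
{Loc-1, Loc-2}: P→Loc-1 2·7=14, Q→Loc-1 3·13=39, R→Loc-1 4·14=56, S→Loc-2 2·12=24, T→Loc-2 3·25=75. Service 208; fixed 153; total 361.
{Loc-1, Loc-2, Loc-3}: service 208 + fixed 250 = 458
{Loc-1}: service 420 + fixed 46 = 466
{Loc-1, Loc-2, Loc-3, Loc-4}: service 208 + fixed 361 = 569
No other subset beats 361.

Open Loc-1 and Loc-2; minimum total cost 361.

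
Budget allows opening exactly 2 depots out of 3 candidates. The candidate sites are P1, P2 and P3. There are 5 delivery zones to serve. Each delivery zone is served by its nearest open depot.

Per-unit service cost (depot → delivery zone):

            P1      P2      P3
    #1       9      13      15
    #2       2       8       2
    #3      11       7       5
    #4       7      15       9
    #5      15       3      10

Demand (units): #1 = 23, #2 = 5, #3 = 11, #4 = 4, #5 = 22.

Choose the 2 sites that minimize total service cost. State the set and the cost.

Choose P1 and P2; total service cost 388.

With exactly 2 open, each delivery zone uses its cheapest among the chosen.
{P1, P2}: #1→P1 9·23=207, #2→P1 2·5=10, #3→P2 7·11=77, #4→P1 7·4=28, #5→P2 3·22=66. Service cost 388.
{P2, P3}: service cost 466
{P1, P3}: service cost 520
Among all 3 size-2 choices, {P1, P2} is lowest.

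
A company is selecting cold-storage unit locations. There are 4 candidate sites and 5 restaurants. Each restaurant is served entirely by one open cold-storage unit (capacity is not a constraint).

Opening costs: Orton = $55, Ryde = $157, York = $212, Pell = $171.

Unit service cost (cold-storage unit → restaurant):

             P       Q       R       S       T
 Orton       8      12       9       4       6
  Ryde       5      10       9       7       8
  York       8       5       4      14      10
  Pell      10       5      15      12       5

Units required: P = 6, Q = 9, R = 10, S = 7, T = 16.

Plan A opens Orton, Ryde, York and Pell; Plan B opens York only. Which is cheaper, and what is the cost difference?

Plan A: {Orton, Ryde, York, Pell}: P→Ryde 5·6=30, Q→York 5·9=45, R→York 4·10=40, S→Orton 4·7=28, T→Pell 5·16=80. Service 223; fixed 595; total 818.
Plan B: {York}: P→York 8·6=48, Q→York 5·9=45, R→York 4·10=40, S→York 14·7=98, T→York 10·16=160. Service 391; fixed 212; total 603.
Difference: |818 − 603| = 215.

Plan B is cheaper by 215.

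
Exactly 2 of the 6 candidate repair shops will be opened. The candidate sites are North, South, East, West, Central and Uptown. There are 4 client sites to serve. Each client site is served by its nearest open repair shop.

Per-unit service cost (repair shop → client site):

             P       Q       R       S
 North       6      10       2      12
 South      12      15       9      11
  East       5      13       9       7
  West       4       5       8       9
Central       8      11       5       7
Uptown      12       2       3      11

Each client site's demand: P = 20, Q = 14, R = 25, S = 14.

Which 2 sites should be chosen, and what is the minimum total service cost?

Choose East and Uptown; total service cost 301.

With exactly 2 open, each client site uses its cheapest among the chosen.
{East, Uptown}: P→East 5·20=100, Q→Uptown 2·14=28, R→Uptown 3·25=75, S→East 7·14=98. Service cost 301.
{West, Uptown}: service cost 309
{North, West}: service cost 326
Among all 15 size-2 choices, {East, Uptown} is lowest.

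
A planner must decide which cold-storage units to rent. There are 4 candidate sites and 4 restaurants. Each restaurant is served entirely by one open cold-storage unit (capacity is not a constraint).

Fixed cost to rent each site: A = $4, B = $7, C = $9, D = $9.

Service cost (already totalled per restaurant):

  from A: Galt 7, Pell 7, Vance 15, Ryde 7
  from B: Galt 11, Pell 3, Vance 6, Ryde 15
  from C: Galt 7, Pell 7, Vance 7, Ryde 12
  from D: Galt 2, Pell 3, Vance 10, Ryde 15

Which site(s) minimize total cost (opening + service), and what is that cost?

For any fixed open set, each restaurant goes to its cheapest open site; total = fixed + service.
{A, B}: Galt→A 7, Pell→B 3, Vance→B 6, Ryde→A 7. Service 23; fixed 11; total 34.
{A, D}: Galt→D 2, Pell→D 3, Vance→D 10, Ryde→A 7. Service 22; fixed 13; total 35.
{A, B, D}: service 18 + fixed 20 = 38
{A, B, C, D}: service 18 + fixed 29 = 47
No other subset beats 34.

Open A and B; minimum total cost 34.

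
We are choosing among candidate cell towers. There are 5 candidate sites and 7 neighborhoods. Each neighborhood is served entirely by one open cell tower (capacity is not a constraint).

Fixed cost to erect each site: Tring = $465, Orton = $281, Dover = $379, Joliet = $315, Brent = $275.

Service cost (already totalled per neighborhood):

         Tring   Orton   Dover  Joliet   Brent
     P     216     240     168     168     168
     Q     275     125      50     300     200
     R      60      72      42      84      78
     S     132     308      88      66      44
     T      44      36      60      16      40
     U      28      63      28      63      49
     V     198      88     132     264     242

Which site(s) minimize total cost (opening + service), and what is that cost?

For any fixed open set, each neighborhood goes to its cheapest open site; total = fixed + service.
{Dover}: P→Dover 168, Q→Dover 50, R→Dover 42, S→Dover 88, T→Dover 60, U→Dover 28, V→Dover 132. Service 568; fixed 379; total 947.
{Brent}: service 821 + fixed 275 = 1096
{Orton, Brent}: service 582 + fixed 556 = 1138
{Tring, Orton, Dover, Joliet, Brent}: service 436 + fixed 1715 = 2151
No other subset beats 947.

Open Dover only; minimum total cost 947.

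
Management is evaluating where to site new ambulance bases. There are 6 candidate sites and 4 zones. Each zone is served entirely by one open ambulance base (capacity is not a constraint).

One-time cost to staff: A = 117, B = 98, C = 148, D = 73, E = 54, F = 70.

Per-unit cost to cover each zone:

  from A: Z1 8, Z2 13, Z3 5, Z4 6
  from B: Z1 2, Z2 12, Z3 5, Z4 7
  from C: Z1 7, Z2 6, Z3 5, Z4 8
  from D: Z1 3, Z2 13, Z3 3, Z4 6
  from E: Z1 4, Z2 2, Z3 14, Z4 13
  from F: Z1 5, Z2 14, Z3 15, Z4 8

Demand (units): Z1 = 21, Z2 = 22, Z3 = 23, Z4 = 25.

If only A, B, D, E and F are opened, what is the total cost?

Total cost: 717

Each zone is assigned to its cheapest site among the open ones.
{A, B, D, E, F}: Z1→B 2·21=42, Z2→E 2·22=44, Z3→D 3·23=69, Z4→A 6·25=150. Service 305; fixed 412; total 717.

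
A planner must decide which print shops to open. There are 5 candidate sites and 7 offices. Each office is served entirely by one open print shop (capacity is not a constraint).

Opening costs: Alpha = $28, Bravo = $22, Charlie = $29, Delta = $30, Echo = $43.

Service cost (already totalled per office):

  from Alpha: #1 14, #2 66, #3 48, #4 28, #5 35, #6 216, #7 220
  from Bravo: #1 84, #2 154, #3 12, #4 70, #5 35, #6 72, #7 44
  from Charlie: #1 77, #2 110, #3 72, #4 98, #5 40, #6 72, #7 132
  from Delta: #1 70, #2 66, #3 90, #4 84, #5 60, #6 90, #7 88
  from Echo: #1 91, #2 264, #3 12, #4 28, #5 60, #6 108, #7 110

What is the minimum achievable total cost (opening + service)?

For any fixed open set, each office goes to its cheapest open site; total = fixed + service.
{Alpha, Bravo}: #1→Alpha 14, #2→Alpha 66, #3→Bravo 12, #4→Alpha 28, #5→Alpha 35, #6→Bravo 72, #7→Bravo 44. Service 271; fixed 50; total 321.
{Alpha, Bravo, Charlie}: #1→Alpha 14, #2→Alpha 66, #3→Bravo 12, #4→Alpha 28, #5→Alpha 35, #6→Bravo 72, #7→Bravo 44. Service 271; fixed 79; total 350.
{Alpha, Bravo, Delta}: service 271 + fixed 80 = 351
{Alpha, Bravo, Charlie, Delta, Echo}: service 271 + fixed 152 = 423
No other subset beats 321.

Minimum total cost: 321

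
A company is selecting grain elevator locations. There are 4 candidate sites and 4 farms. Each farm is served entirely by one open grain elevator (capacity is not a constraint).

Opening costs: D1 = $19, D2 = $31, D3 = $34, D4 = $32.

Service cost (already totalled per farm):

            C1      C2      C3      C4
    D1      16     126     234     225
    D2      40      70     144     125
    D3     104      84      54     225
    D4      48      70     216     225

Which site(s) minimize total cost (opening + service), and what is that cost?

Open D1, D2 and D3; minimum total cost 349.

For any fixed open set, each farm goes to its cheapest open site; total = fixed + service.
{D1, D2, D3}: C1→D1 16, C2→D2 70, C3→D3 54, C4→D2 125. Service 265; fixed 84; total 349.
{D2, D3}: service 289 + fixed 65 = 354
{D1, D2, D3, D4}: service 265 + fixed 116 = 381
{D1}: service 601 + fixed 19 = 620
(All 15 nonempty subsets were checked; D1, D2 and D3 is lowest.)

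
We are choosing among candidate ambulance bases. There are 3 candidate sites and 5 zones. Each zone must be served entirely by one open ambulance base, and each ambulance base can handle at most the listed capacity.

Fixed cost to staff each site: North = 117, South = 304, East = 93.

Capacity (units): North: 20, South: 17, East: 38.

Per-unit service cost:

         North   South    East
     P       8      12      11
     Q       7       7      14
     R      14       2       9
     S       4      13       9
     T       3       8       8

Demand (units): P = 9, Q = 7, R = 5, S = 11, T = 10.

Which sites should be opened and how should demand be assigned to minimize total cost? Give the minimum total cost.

Open {North, East}: P→East 11·9=99, Q→North 7·7=49, R→East 9·5=45, S→North 4·11=44, T→East 8·10=80.
Loads: North carries 18/20, East carries 24/38. Service 317; fixed 210; total 527.
Next best feasible plan costs 532.

Minimum total cost: 527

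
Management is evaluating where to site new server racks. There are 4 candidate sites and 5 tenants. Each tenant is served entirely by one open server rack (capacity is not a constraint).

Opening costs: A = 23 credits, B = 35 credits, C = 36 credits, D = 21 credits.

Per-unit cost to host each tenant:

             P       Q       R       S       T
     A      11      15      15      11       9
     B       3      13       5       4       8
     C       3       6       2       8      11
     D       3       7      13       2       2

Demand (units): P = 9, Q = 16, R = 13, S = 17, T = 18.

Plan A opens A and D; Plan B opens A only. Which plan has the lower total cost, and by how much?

Plan A: {A, D}: P→D 3·9=27, Q→D 7·16=112, R→D 13·13=169, S→D 2·17=34, T→D 2·18=36. Service 378; fixed 44; total 422.
Plan B: {A}: P→A 11·9=99, Q→A 15·16=240, R→A 15·13=195, S→A 11·17=187, T→A 9·18=162. Service 883; fixed 23; total 906.
Difference: |422 − 906| = 484.

Plan A is cheaper by 484.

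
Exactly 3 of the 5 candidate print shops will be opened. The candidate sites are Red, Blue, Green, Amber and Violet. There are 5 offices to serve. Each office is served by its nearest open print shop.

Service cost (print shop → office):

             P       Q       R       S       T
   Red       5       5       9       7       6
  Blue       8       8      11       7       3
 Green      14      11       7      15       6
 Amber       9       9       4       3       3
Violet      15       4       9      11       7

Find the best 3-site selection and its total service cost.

Choose Red, Amber and Violet; total service cost 19.

With exactly 3 open, each office uses its cheapest among the chosen.
{Red, Amber, Violet}: P→Red 5, Q→Violet 4, R→Amber 4, S→Amber 3, T→Amber 3. Service cost 19.
{Red, Blue, Amber}: service cost 20
{Red, Green, Amber}: service cost 20
Among all 10 size-3 choices, {Red, Amber, Violet} is lowest.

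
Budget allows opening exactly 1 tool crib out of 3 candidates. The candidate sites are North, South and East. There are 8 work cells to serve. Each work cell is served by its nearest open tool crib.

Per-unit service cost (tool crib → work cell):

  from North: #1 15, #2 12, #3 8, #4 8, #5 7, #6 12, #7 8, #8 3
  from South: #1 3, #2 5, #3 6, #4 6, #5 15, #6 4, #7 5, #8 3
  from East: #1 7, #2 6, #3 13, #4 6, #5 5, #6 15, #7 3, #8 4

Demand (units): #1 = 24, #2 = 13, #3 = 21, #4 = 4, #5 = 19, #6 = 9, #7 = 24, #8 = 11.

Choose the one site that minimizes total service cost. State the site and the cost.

Choose South only; total service cost 761.

With exactly 1 open, each work cell uses its cheapest among the chosen.
{South}: #1→South 3·24=72, #2→South 5·13=65, #3→South 6·21=126, #4→South 6·4=24, #5→South 15·19=285, #6→South 4·9=36, #7→South 5·24=120, #8→South 3·11=33. Service cost 761.
{East}: service cost 889
{North}: service cost 1182
Among all 3 size-1 choices, {South} is lowest.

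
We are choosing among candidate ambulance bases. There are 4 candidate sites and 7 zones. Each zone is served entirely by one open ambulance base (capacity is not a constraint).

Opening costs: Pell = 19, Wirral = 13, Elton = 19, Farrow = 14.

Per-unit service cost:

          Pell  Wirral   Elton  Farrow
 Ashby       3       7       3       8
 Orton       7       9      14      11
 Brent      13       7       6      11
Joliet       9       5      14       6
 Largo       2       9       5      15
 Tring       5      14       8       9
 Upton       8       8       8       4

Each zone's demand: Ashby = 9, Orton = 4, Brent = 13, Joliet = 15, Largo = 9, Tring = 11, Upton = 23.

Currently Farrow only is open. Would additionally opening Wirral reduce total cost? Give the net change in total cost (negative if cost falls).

Current service cost with {Farrow}: 675.
Adding Wirral: each zone re-picks its cheapest; new service cost 537, saving 138.
Extra fixed cost: 13. Net change = 13 − 138 = -125.
(Totals: 689 → 564.)

Yes — net change −125 (cost falls by 125).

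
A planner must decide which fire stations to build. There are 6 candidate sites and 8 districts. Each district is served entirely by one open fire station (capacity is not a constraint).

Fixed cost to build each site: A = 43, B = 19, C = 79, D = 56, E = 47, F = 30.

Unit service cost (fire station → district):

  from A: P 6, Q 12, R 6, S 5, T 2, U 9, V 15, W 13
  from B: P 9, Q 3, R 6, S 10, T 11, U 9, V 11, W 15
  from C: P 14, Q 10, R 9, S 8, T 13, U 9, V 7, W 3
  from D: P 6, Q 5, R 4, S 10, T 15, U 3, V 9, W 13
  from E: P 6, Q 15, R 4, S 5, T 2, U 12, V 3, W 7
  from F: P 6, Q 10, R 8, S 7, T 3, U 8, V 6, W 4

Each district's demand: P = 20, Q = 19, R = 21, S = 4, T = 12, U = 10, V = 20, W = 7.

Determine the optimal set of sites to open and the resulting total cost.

For any fixed open set, each district goes to its cheapest open site; total = fixed + service.
{B, D, E}: P→D 6·20=120, Q→B 3·19=57, R→D 4·21=84, S→E 5·4=20, T→E 2·12=24, U→D 3·10=30, V→E 3·20=60, W→E 7·7=49. Service 444; fixed 122; total 566.
{B, E, F}: P→E 6·20=120, Q→B 3·19=57, R→E 4·21=84, S→E 5·4=20, T→E 2·12=24, U→F 8·10=80, V→E 3·20=60, W→F 4·7=28. Service 473; fixed 96; total 569.
{B, E}: service 504 + fixed 66 = 570
{A, B, C, D, E, F}: service 416 + fixed 274 = 690
No other subset beats 566.

Open B, D and E; minimum total cost 566.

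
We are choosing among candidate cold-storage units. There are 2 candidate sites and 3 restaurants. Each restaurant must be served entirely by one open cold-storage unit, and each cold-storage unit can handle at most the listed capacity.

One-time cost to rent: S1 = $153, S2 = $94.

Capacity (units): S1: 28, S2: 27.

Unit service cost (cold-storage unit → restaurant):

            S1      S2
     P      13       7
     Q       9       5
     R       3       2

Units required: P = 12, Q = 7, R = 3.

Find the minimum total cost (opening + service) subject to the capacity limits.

Minimum total cost: 219

Open {S2}: P→S2 7·12=84, Q→S2 5·7=35, R→S2 2·3=6.
Loads: S2 carries 22/27. Service 125; fixed 94; total 219.
Next best feasible plan costs 372.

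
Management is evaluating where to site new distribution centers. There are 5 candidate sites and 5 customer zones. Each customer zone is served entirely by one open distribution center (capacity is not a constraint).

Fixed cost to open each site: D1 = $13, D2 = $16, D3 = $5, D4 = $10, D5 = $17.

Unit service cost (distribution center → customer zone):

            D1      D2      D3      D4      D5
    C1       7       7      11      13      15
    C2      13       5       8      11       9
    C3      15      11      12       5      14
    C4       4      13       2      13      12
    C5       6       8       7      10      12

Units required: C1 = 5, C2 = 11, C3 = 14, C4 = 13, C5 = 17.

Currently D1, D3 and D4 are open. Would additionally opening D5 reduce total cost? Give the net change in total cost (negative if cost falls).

No — net change +17 (cost rises by 17).

Current service cost with {D1, D3, D4}: 321.
Adding D5: each customer zone re-picks its cheapest; new service cost 321, saving 0.
Extra fixed cost: 17. Net change = 17 − 0 = 17.
(Totals: 349 → 366.)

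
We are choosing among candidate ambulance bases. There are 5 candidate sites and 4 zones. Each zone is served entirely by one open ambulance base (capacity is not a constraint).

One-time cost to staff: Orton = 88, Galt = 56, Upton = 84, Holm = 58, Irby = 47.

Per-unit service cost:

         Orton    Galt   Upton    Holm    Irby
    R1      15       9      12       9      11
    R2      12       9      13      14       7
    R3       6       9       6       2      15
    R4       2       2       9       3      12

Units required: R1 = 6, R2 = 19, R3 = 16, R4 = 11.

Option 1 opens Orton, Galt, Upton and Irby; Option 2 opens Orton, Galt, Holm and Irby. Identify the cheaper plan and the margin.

Option 1: {Orton, Galt, Upton, Irby}: R1→Galt 9·6=54, R2→Irby 7·19=133, R3→Orton 6·16=96, R4→Orton 2·11=22. Service 305; fixed 275; total 580.
Option 2: {Orton, Galt, Holm, Irby}: R1→Galt 9·6=54, R2→Irby 7·19=133, R3→Holm 2·16=32, R4→Orton 2·11=22. Service 241; fixed 249; total 490.
Difference: |580 − 490| = 90.

Option 2 is cheaper by 90.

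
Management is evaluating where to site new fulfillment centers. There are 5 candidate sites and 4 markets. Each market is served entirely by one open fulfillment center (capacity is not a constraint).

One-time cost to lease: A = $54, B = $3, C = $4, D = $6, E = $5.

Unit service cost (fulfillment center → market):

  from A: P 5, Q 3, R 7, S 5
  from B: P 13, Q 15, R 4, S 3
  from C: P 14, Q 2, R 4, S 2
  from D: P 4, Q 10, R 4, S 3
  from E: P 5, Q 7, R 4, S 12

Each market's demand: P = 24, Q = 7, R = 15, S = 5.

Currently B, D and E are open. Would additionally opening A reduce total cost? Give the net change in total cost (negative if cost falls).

Current service cost with {B, D, E}: 220.
Adding A: each market re-picks its cheapest; new service cost 192, saving 28.
Extra fixed cost: 54. Net change = 54 − 28 = 26.
(Totals: 234 → 260.)

No — net change +26 (cost rises by 26).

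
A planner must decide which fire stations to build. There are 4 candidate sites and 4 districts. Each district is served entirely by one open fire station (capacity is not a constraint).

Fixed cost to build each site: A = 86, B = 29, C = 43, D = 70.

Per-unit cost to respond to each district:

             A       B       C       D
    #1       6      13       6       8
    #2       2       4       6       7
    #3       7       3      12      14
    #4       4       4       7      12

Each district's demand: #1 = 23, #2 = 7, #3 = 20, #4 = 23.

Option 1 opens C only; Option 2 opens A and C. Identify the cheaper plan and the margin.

Option 2 is cheaper by 111.

Option 1: {C}: #1→C 6·23=138, #2→C 6·7=42, #3→C 12·20=240, #4→C 7·23=161. Service 581; fixed 43; total 624.
Option 2: {A, C}: #1→A 6·23=138, #2→A 2·7=14, #3→A 7·20=140, #4→A 4·23=92. Service 384; fixed 129; total 513.
Difference: |624 − 513| = 111.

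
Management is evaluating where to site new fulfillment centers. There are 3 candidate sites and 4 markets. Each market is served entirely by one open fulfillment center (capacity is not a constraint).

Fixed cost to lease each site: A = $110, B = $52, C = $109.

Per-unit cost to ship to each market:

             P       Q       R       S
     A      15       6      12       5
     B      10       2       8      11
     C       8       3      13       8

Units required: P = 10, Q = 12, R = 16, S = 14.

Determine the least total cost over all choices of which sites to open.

Minimum total cost: 458

For any fixed open set, each market goes to its cheapest open site; total = fixed + service.
{B}: P→B 10·10=100, Q→B 2·12=24, R→B 8·16=128, S→B 11·14=154. Service 406; fixed 52; total 458.
{A, B}: P→B 10·10=100, Q→B 2·12=24, R→B 8·16=128, S→A 5·14=70. Service 322; fixed 162; total 484.
{B, C}: service 344 + fixed 161 = 505
{A, B, C}: service 302 + fixed 271 = 573
No other subset beats 458.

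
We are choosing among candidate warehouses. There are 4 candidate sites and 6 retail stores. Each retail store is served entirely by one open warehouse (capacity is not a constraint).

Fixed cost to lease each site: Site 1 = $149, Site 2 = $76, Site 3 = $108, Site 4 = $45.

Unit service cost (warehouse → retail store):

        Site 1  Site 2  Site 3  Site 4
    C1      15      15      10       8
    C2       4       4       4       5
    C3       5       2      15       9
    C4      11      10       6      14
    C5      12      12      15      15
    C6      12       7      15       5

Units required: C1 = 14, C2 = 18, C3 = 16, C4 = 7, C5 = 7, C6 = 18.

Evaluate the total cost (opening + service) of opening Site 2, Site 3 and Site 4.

Each retail store is assigned to its cheapest site among the open ones.
{Site 2, Site 3, Site 4}: C1→Site 4 8·14=112, C2→Site 2 4·18=72, C3→Site 2 2·16=32, C4→Site 3 6·7=42, C5→Site 2 12·7=84, C6→Site 4 5·18=90. Service 432; fixed 229; total 661.

Total cost: 661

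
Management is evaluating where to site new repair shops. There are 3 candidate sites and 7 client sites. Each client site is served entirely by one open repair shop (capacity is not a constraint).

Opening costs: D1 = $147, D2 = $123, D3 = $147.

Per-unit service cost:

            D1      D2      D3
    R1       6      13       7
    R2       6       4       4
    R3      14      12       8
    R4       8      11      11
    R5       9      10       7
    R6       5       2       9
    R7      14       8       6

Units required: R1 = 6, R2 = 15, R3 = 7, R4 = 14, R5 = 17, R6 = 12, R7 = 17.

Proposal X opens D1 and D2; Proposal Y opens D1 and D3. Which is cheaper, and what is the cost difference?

Proposal Y is cheaper by 36.

Proposal X: {D1, D2}: R1→D1 6·6=36, R2→D2 4·15=60, R3→D2 12·7=84, R4→D1 8·14=112, R5→D1 9·17=153, R6→D2 2·12=24, R7→D2 8·17=136. Service 605; fixed 270; total 875.
Proposal Y: {D1, D3}: R1→D1 6·6=36, R2→D3 4·15=60, R3→D3 8·7=56, R4→D1 8·14=112, R5→D3 7·17=119, R6→D1 5·12=60, R7→D3 6·17=102. Service 545; fixed 294; total 839.
Difference: |875 − 839| = 36.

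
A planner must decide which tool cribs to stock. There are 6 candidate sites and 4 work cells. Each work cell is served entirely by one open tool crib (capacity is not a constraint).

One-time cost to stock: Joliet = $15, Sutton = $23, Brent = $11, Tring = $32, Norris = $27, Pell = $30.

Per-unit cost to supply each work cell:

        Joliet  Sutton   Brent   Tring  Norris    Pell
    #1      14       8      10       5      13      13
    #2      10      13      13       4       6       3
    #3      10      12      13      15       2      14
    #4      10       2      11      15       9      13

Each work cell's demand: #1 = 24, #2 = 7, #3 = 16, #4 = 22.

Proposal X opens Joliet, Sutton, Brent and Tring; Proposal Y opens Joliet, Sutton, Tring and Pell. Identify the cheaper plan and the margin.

Proposal X is cheaper by 12.

Proposal X: {Joliet, Sutton, Brent, Tring}: #1→Tring 5·24=120, #2→Tring 4·7=28, #3→Joliet 10·16=160, #4→Sutton 2·22=44. Service 352; fixed 81; total 433.
Proposal Y: {Joliet, Sutton, Tring, Pell}: #1→Tring 5·24=120, #2→Pell 3·7=21, #3→Joliet 10·16=160, #4→Sutton 2·22=44. Service 345; fixed 100; total 445.
Difference: |433 − 445| = 12.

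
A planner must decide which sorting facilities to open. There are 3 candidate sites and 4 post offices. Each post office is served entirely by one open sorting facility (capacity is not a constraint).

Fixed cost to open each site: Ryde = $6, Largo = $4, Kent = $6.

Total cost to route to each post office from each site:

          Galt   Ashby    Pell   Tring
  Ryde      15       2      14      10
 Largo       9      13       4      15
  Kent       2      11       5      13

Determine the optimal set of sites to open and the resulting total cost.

Open Ryde and Kent; minimum total cost 31.

For any fixed open set, each post office goes to its cheapest open site; total = fixed + service.
{Ryde, Kent}: Galt→Kent 2, Ashby→Ryde 2, Pell→Kent 5, Tring→Ryde 10. Service 19; fixed 12; total 31.
{Ryde, Largo, Kent}: Galt→Kent 2, Ashby→Ryde 2, Pell→Largo 4, Tring→Ryde 10. Service 18; fixed 16; total 34.
{Ryde, Largo}: service 25 + fixed 10 = 35
{Largo}: service 41 + fixed 4 = 45
No other subset beats 31.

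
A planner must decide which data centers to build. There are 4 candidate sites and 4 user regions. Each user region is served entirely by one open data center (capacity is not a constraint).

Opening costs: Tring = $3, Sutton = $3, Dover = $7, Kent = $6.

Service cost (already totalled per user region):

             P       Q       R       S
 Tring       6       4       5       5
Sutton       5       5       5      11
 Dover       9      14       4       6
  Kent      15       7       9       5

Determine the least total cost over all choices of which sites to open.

For any fixed open set, each user region goes to its cheapest open site; total = fixed + service.
{Tring}: P→Tring 6, Q→Tring 4, R→Tring 5, S→Tring 5. Service 20; fixed 3; total 23.
{Tring, Sutton}: P→Sutton 5, Q→Tring 4, R→Tring 5, S→Tring 5. Service 19; fixed 6; total 25.
{Tring, Dover}: service 19 + fixed 10 = 29
{Tring, Sutton, Dover, Kent}: P→Sutton 5, Q→Tring 4, R→Dover 4, S→Tring 5. Service 18; fixed 19; total 37.
No other subset beats 23.

Minimum total cost: 23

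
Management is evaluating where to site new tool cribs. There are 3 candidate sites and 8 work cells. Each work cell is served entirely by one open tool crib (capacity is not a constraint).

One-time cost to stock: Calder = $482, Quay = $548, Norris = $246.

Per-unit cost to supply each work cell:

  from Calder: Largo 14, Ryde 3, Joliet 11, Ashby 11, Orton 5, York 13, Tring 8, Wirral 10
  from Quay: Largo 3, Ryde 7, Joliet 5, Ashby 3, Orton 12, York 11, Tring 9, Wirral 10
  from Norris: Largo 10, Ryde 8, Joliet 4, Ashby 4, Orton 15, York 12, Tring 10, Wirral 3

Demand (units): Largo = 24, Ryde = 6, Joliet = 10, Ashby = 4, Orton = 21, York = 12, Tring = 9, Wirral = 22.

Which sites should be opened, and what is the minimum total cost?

Open Norris only; minimum total cost 1205.

For any fixed open set, each work cell goes to its cheapest open site; total = fixed + service.
{Norris}: Largo→Norris 10·24=240, Ryde→Norris 8·6=48, Joliet→Norris 4·10=40, Ashby→Norris 4·4=16, Orton→Norris 15·21=315, York→Norris 12·12=144, Tring→Norris 10·9=90, Wirral→Norris 3·22=66. Service 959; fixed 246; total 1205.
{Quay}: service 861 + fixed 548 = 1409
{Calder, Norris}: service 701 + fixed 728 = 1429
{Calder, Quay, Norris}: Largo→Quay 3·24=72, Ryde→Calder 3·6=18, Joliet→Norris 4·10=40, Ashby→Quay 3·4=12, Orton→Calder 5·21=105, York→Quay 11·12=132, Tring→Calder 8·9=72, Wirral→Norris 3·22=66. Service 517; fixed 1276; total 1793.
No other subset beats 1205.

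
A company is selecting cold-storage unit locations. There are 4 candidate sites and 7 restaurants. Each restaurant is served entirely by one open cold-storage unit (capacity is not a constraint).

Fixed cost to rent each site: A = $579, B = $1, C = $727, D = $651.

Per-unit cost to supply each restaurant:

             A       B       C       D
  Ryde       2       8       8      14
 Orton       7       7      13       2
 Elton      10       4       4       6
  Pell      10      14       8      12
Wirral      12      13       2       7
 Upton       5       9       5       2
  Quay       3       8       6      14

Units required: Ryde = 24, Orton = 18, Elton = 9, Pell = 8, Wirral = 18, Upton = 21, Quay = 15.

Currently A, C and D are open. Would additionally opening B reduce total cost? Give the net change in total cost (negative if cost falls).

No — net change +1 (cost rises by 1).

Current service cost with {A, C, D}: 307.
Adding B: each restaurant re-picks its cheapest; new service cost 307, saving 0.
Extra fixed cost: 1. Net change = 1 − 0 = 1.
(Totals: 2264 → 2265.)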